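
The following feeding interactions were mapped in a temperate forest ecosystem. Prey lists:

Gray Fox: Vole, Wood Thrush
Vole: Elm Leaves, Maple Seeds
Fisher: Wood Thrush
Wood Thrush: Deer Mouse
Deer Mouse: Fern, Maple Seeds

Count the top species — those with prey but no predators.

2

Top species (has prey, but nothing eats it): Fisher, Gray Fox.
Count: 2.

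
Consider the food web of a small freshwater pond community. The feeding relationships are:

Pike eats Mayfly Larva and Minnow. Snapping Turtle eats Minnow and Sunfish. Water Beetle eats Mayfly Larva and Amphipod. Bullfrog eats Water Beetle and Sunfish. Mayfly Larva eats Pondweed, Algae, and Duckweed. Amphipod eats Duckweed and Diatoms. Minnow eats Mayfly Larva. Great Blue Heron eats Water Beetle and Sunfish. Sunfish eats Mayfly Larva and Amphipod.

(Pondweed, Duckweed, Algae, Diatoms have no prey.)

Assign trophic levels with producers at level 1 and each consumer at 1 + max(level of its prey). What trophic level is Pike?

Pondweed is a producer → level 1.
Mayfly Larva eats Pondweed (level 1); other prey at levels: Duckweed 1, Algae 1 → level 2.
Minnow eats Mayfly Larva → level 3.
Pike eats Minnow (level 3); other prey at levels: Mayfly Larva 2 → level 4.

Trophic level 4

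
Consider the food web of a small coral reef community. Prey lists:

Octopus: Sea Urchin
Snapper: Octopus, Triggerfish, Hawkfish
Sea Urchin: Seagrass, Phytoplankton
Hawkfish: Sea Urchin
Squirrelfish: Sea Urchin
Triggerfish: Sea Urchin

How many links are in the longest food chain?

One longest chain: Seagrass → Sea Urchin → Octopus → Snapper.
It has 4 species and 3 links.

3 links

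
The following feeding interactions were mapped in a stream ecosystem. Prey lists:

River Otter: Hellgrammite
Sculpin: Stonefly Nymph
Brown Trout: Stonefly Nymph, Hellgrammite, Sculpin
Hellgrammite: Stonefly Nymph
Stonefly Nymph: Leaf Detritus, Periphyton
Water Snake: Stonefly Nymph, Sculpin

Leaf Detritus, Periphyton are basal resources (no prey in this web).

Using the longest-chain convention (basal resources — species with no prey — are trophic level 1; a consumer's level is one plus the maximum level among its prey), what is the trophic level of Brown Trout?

Trophic level 4

Leaf Detritus has no prey (basal) → level 1.
Stonefly Nymph eats Leaf Detritus (level 1); other prey at levels: Periphyton 1 → level 2.
Hellgrammite eats Stonefly Nymph → level 3.
Brown Trout eats Hellgrammite (level 3); other prey at levels: Stonefly Nymph 2, Sculpin 3 → level 4.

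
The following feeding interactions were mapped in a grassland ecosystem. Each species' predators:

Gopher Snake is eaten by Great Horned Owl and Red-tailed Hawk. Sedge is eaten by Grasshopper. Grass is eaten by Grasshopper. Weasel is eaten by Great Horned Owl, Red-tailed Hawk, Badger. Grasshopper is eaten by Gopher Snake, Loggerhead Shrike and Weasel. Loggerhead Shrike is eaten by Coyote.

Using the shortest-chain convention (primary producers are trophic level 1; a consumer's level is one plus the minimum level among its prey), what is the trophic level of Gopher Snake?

Sedge is a producer → level 1.
Grasshopper eats Sedge → level 2.
Gopher Snake eats Grasshopper → level 3.
No prey of Gopher Snake is below level 2, so 3 is the minimum.

Trophic level 3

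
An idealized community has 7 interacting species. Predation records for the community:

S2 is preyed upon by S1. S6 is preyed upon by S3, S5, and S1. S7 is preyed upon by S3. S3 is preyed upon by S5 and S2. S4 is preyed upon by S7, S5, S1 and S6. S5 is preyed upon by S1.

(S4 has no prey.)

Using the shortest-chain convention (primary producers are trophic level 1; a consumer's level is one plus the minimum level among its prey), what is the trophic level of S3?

Trophic level 3

S4 is a producer → level 1.
S6 eats S4 → level 2.
S3 eats S6 → level 3.
No prey of S3 is below level 2, so 3 is the minimum.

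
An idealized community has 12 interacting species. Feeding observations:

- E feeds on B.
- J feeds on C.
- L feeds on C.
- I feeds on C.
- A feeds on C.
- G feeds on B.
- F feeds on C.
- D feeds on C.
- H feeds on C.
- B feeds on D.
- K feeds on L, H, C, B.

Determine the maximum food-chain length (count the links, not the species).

3 links

One longest chain: C → D → B → K.
It has 4 species and 3 links.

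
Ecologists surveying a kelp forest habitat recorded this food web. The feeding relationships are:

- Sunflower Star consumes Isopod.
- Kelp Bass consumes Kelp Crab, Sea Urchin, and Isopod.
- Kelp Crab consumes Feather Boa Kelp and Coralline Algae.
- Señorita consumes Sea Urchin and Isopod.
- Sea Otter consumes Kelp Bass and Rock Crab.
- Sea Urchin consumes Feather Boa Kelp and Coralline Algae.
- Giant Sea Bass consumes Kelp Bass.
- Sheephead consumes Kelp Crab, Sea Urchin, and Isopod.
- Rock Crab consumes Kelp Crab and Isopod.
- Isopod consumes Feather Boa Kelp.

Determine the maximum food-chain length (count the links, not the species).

One longest chain: Coralline Algae → Kelp Crab → Kelp Bass → Giant Sea Bass.
It has 4 species and 3 links.

3 links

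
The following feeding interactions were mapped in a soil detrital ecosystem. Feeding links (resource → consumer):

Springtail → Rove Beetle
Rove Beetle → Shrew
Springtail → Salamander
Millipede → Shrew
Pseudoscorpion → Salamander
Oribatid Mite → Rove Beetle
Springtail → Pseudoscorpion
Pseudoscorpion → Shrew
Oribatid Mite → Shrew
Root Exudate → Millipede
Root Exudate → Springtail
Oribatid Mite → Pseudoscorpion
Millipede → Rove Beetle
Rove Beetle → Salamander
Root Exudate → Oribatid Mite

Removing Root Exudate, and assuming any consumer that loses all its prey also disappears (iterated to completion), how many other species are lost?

Remove Root Exudate.
Round 1: Springtail (all prey gone), Oribatid Mite (all prey gone), Millipede (all prey gone) → extinct.
Round 2: Rove Beetle (all prey gone), Pseudoscorpion (all prey gone) → extinct.
Round 3: Salamander (all prey gone), Shrew (all prey gone) → extinct.
No further losses. Total secondary extinctions: 7.

7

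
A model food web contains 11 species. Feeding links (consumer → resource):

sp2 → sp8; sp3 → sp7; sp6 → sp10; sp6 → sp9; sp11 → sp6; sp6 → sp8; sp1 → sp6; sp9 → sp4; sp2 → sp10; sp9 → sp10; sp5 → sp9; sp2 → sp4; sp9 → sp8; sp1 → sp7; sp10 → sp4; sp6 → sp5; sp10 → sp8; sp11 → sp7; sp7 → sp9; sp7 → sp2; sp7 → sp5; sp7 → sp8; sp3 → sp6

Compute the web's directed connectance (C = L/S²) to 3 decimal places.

The web has S = 11 species and L = 23 feeding links.
C = L / S² = 23 / 121 = 0.1901 ≈ 0.190.

C = 0.190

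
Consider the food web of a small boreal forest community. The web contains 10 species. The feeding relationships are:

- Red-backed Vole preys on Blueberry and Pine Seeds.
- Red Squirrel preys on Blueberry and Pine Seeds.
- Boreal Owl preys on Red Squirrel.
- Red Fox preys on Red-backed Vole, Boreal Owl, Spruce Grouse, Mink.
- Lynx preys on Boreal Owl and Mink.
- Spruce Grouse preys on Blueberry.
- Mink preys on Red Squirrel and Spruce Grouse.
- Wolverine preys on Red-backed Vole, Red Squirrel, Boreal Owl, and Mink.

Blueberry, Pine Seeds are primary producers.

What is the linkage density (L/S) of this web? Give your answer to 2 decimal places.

L/S = 1.80

There are L = 18 links among S = 10 species.
L/S = 18/10 = 1.8000 ≈ 1.80.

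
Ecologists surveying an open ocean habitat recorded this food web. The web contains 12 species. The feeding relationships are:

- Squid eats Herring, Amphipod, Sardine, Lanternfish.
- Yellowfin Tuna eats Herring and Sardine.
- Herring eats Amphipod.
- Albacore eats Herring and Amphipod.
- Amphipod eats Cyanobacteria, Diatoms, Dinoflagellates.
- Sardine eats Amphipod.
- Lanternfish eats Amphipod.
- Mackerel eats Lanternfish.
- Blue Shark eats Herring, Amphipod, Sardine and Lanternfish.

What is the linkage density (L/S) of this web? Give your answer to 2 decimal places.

L/S = 1.58

There are L = 19 links among S = 12 species.
L/S = 19/12 = 1.5833 ≈ 1.58.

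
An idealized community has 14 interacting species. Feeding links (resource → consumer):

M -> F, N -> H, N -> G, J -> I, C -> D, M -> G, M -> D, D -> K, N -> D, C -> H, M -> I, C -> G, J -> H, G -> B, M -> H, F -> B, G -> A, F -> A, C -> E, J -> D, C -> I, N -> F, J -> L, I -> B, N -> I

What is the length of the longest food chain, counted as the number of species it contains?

3 species

One longest chain: M → D → K.
It has 3 species and 2 links.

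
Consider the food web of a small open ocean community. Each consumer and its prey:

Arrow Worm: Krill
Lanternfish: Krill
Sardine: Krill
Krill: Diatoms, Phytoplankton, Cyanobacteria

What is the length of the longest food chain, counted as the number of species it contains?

One longest chain: Diatoms → Krill → Arrow Worm.
It has 3 species and 2 links.

3 species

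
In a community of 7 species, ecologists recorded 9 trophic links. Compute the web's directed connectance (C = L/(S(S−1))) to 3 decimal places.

The web has S = 7 species and L = 9 feeding links.
C = L / (S(S−1)) = 9 / 42 = 0.2143 ≈ 0.214.

C = 0.214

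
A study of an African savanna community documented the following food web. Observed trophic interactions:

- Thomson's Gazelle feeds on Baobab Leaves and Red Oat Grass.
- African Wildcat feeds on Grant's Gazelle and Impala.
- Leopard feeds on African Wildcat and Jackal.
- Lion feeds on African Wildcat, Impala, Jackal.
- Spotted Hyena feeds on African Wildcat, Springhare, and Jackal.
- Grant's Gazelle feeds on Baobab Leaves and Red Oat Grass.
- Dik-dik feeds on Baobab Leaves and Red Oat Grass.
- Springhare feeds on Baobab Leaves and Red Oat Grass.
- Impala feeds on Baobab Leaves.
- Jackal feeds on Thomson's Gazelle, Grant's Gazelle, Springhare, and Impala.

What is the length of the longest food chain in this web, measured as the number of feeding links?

One longest chain: Baobab Leaves → Impala → African Wildcat → Leopard.
It has 4 species and 3 links.

3 links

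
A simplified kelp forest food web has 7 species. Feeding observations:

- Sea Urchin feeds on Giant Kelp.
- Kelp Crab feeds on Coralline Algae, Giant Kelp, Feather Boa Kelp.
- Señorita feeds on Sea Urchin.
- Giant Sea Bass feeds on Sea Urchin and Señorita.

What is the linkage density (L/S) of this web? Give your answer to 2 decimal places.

There are L = 7 links among S = 7 species.
L/S = 7/7 = 1.0000 ≈ 1.00.

L/S = 1.00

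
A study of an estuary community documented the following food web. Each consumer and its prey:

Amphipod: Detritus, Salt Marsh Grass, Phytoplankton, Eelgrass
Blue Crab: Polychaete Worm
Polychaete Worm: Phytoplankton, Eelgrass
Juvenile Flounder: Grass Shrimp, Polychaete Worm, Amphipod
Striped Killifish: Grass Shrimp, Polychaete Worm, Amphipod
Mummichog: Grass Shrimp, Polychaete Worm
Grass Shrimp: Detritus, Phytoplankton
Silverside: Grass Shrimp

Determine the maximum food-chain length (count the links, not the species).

2 links

One longest chain: Phytoplankton → Polychaete Worm → Blue Crab.
It has 3 species and 2 links.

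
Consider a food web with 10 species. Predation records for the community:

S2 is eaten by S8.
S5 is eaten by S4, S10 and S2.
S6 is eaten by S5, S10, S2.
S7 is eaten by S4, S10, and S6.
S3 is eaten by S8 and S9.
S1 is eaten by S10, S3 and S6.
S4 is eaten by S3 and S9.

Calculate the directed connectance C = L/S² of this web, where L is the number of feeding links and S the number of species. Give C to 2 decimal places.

The web has S = 10 species and L = 17 feeding links.
C = L / S² = 17 / 100 = 0.1700 ≈ 0.17.

C = 0.17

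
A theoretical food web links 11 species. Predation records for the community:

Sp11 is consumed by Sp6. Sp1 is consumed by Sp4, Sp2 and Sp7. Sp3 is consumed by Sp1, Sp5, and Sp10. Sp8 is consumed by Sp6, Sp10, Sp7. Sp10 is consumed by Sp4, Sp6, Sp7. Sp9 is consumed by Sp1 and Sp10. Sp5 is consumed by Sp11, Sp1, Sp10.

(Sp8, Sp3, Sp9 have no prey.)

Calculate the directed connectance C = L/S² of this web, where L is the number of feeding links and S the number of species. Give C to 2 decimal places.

C = 0.15

The web has S = 11 species and L = 18 feeding links.
C = L / S² = 18 / 121 = 0.1488 ≈ 0.15.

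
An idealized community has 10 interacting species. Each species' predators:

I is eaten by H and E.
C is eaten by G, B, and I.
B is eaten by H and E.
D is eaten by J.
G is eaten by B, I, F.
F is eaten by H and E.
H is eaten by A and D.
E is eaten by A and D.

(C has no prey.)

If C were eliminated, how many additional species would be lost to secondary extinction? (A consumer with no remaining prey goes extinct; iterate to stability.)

Remove C.
Round 1: G (all prey gone) → extinct.
Round 2: B (all prey gone), I (all prey gone), F (all prey gone) → extinct.
Round 3: E (all prey gone), H (all prey gone) → extinct.
Round 4: A (all prey gone), D (all prey gone) → extinct.
Round 5: J (all prey gone) → extinct.
No further losses. Total secondary extinctions: 9.

9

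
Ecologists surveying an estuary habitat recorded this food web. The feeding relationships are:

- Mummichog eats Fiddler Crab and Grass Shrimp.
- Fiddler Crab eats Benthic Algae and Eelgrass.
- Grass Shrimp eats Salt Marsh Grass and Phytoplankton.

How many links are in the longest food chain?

One longest chain: Phytoplankton → Grass Shrimp → Mummichog.
It has 3 species and 2 links.

2 links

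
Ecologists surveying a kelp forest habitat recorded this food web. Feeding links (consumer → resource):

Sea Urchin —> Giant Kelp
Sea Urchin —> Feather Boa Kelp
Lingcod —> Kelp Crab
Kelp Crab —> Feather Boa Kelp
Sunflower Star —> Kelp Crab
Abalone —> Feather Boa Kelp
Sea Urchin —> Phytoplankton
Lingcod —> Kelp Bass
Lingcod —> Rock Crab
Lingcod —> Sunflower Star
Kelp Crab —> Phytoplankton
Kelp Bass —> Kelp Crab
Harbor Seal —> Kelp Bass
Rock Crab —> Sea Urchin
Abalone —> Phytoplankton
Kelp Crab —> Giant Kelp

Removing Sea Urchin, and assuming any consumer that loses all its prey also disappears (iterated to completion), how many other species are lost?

1

Remove Sea Urchin.
Round 1: Rock Crab (all prey gone) → extinct.
No further losses. Total secondary extinctions: 1.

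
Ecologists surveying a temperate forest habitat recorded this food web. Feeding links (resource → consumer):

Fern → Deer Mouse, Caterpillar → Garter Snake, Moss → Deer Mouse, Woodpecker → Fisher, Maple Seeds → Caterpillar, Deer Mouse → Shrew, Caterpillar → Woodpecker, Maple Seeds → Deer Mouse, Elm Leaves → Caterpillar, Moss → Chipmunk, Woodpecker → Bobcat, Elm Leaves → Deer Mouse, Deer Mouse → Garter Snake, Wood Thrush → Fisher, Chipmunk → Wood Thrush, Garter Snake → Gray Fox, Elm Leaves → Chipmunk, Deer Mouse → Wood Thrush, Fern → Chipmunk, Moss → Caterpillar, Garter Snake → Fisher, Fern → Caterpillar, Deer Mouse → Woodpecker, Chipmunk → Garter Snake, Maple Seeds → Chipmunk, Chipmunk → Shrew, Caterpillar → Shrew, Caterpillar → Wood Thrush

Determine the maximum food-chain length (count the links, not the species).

One longest chain: Maple Seeds → Deer Mouse → Woodpecker → Bobcat.
It has 4 species and 3 links.

3 links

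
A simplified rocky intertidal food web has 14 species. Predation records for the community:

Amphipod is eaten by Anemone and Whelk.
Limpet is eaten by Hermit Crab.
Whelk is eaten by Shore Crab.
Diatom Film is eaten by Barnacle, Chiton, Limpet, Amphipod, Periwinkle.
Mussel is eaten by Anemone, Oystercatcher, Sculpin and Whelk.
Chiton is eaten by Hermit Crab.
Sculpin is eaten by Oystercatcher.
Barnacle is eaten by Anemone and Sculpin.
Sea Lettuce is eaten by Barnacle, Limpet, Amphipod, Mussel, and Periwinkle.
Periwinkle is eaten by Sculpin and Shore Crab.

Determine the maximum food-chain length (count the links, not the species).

One longest chain: Sea Lettuce → Periwinkle → Sculpin → Oystercatcher.
It has 4 species and 3 links.

3 links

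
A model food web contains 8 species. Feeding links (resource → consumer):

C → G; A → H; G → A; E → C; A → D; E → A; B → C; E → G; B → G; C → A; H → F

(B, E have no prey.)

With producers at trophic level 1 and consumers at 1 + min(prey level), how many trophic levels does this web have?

Producers (level 1): B, E.
Following each consumer down to its lowest-level prey: E → A → H → F (levels 1 through 4).
All prey of F (H 3) are at level 3 or above, so F is at level 1 + 3 = 4.
Every consumer has at least one prey at level 3 or below, so none exceeds level 4.

4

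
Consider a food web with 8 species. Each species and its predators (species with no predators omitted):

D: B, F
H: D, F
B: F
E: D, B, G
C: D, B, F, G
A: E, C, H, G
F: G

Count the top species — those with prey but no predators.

1

Top species (has prey, but nothing eats it): G.
Count: 1.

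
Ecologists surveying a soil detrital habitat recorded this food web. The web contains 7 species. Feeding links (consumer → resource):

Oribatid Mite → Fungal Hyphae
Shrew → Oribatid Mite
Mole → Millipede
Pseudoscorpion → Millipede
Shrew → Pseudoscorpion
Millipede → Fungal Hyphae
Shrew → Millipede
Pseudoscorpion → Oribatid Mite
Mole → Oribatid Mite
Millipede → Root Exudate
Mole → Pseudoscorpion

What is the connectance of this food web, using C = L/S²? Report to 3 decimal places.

The web has S = 7 species and L = 11 feeding links.
C = L / S² = 11 / 49 = 0.2245 ≈ 0.224.

C = 0.224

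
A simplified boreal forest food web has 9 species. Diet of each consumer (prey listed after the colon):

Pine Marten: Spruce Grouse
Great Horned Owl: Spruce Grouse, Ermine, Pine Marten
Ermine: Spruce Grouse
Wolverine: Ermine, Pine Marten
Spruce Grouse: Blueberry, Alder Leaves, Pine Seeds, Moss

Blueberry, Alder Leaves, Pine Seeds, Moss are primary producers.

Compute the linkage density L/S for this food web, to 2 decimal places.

There are L = 11 links among S = 9 species.
L/S = 11/9 = 1.2222 ≈ 1.22.

L/S = 1.22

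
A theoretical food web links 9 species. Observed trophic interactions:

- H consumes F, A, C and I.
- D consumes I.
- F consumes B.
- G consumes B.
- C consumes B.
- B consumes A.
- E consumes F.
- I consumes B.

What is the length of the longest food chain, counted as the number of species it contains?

4 species

One longest chain: A → B → I → D.
It has 4 species and 3 links.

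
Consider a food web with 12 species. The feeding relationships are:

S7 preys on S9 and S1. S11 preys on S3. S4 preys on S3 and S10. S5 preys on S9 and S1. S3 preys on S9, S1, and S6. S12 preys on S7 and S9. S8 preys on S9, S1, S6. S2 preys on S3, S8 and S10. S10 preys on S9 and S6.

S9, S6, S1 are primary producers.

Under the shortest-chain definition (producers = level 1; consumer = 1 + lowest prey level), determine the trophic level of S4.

S9 is a producer → level 1.
S10 eats S9 → level 2.
S4 eats S10 → level 3.
No prey of S4 is below level 2, so 3 is the minimum.

Trophic level 3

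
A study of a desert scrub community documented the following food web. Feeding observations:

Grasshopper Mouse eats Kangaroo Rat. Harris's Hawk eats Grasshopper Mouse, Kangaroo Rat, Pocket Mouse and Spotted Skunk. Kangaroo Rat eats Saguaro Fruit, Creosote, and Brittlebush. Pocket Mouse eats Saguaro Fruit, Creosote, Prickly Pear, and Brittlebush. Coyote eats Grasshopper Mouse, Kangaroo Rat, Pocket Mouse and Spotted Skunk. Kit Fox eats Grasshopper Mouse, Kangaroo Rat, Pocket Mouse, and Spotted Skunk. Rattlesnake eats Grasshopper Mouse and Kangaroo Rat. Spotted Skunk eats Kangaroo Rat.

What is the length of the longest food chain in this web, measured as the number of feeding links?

3 links

One longest chain: Brittlebush → Kangaroo Rat → Grasshopper Mouse → Kit Fox.
It has 4 species and 3 links.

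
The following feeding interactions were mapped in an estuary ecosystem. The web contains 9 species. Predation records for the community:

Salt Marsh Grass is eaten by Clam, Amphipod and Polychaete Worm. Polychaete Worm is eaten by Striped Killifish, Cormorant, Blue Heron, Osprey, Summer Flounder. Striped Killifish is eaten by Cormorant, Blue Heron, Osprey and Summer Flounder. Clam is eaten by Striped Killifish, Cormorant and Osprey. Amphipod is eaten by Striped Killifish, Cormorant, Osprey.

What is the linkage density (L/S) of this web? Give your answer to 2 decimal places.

There are L = 18 links among S = 9 species.
L/S = 18/9 = 2.0000 ≈ 2.00.

L/S = 2.00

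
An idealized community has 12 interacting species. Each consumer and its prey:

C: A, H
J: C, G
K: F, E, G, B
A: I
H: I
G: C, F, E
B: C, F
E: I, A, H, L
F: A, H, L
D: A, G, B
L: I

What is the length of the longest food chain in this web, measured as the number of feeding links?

One longest chain: I → A → C → B → D.
It has 5 species and 4 links.

4 links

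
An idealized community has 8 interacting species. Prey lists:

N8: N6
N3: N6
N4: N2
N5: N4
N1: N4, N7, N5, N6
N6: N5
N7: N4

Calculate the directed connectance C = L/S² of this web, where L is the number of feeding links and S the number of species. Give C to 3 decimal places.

C = 0.156

The web has S = 8 species and L = 10 feeding links.
C = L / S² = 10 / 64 = 0.1562 ≈ 0.156.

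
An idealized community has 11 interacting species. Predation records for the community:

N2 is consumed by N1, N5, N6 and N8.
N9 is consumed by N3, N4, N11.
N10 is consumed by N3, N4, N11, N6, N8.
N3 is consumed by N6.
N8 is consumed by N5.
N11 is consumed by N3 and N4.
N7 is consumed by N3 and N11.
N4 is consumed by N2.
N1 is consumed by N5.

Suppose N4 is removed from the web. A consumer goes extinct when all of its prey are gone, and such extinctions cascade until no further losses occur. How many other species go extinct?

2

Remove N4.
Round 1: N2 (all prey gone) → extinct.
Round 2: N1 (all prey gone) → extinct.
No further losses. Total secondary extinctions: 2.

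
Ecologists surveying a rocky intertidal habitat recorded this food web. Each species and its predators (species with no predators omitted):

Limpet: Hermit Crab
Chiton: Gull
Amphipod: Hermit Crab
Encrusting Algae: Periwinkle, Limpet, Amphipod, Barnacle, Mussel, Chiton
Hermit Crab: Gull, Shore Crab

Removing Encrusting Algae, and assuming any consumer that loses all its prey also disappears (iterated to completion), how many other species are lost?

Remove Encrusting Algae.
Round 1: Periwinkle (all prey gone), Limpet (all prey gone), Amphipod (all prey gone), Barnacle (all prey gone), Mussel (all prey gone), Chiton (all prey gone) → extinct.
Round 2: Hermit Crab (all prey gone) → extinct.
Round 3: Gull (all prey gone), Shore Crab (all prey gone) → extinct.
No further losses. Total secondary extinctions: 9.

9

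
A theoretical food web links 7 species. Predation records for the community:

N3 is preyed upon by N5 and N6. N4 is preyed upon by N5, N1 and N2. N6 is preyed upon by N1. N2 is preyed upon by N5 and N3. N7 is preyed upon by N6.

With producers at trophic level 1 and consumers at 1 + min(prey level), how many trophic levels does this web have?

Producers (level 1): N7, N4.
Following each consumer down to its lowest-level prey: N4 → N2 → N3 (levels 1 through 3).
All prey of N3 (N2 2) are at level 2 or above, so N3 is at level 1 + 2 = 3.
Every consumer has at least one prey at level 2 or below, so none exceeds level 3.

3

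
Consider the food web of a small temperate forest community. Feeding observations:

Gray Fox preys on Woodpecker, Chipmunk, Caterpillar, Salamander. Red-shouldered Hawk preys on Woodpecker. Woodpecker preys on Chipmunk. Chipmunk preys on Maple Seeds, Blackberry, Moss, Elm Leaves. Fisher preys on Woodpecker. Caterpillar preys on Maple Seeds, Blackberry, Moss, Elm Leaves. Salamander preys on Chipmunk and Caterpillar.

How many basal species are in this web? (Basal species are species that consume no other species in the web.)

4

Basal species (no prey listed): Maple Seeds, Moss, Blackberry, Elm Leaves.
Count: 4.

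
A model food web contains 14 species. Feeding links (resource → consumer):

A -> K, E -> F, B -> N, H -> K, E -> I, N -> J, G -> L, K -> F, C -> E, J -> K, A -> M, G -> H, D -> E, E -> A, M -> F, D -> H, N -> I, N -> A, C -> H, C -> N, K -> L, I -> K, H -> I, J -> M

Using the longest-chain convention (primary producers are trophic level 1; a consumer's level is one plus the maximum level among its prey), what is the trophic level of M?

Trophic level 4

D is a producer → level 1.
E eats D (level 1); other prey at levels: C 1 → level 2.
A eats E (level 2); other prey at levels: N 2 → level 3.
M eats A (level 3); other prey at levels: J 3 → level 4.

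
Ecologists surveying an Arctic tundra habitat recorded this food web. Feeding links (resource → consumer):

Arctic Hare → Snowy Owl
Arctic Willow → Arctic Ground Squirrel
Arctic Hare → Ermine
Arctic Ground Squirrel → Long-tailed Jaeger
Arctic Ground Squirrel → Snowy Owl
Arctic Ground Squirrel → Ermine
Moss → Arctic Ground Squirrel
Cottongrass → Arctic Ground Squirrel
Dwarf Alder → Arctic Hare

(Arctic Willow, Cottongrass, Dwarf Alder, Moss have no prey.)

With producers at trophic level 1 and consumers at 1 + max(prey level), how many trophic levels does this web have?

3

Producers (level 1): Arctic Willow, Cottongrass, Dwarf Alder, Moss.
Arctic Willow → Arctic Ground Squirrel → Snowy Owl gives Snowy Owl level 3.
No species has a prey at level 3, so no species reaches level 4.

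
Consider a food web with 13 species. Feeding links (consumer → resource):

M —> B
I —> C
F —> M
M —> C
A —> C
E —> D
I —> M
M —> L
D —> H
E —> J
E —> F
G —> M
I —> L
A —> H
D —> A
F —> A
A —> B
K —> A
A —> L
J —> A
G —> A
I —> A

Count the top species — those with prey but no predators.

Top species (has prey, but nothing eats it): K, G, I, E.
Count: 4.

4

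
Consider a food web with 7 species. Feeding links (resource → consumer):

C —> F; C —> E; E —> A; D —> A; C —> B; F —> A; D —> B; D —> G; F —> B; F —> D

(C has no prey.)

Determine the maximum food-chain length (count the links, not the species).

One longest chain: C → F → D → G.
It has 4 species and 3 links.

3 links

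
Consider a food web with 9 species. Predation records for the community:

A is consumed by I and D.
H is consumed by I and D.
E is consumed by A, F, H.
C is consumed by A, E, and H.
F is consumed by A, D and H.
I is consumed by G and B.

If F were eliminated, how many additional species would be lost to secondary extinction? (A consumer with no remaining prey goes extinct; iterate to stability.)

Remove F.
Every predator of it retains at least one other prey: H still has C, E; A still has C, E; D still has H, A.
No consumer loses all prey, so no secondary extinctions occur.

0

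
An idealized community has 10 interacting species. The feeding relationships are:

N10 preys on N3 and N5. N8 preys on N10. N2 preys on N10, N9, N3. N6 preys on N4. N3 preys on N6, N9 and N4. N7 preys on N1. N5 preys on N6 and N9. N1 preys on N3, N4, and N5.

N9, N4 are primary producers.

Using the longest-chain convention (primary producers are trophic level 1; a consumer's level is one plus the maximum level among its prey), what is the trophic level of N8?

N4 is a producer → level 1.
N6 eats N4 → level 2.
N3 eats N6 (level 2); other prey at levels: N9 1, N4 1 → level 3.
N10 eats N3 (level 3); other prey at levels: N5 3 → level 4.
N8 eats N10 → level 5.

Trophic level 5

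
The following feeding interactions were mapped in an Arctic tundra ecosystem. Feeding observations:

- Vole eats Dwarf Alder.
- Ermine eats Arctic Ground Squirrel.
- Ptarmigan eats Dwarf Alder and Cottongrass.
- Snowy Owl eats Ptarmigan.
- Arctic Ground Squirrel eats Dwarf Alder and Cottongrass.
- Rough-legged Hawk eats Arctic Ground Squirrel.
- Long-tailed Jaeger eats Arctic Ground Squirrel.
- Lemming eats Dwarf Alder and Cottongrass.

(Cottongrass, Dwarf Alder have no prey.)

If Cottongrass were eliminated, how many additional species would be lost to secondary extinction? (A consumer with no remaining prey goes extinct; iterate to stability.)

0

Remove Cottongrass.
Every predator of it retains at least one other prey: Arctic Ground Squirrel still has Dwarf Alder; Ptarmigan still has Dwarf Alder; Lemming still has Dwarf Alder.
No consumer loses all prey, so no secondary extinctions occur.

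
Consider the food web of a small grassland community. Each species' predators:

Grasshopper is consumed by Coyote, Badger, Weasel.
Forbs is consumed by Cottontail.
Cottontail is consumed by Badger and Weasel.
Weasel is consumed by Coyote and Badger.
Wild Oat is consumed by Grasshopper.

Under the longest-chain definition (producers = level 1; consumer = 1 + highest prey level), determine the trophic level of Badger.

Forbs is a producer → level 1.
Cottontail eats Forbs → level 2.
Weasel eats Cottontail (level 2); other prey at levels: Grasshopper 2 → level 3.
Badger eats Weasel (level 3); other prey at levels: Cottontail 2, Grasshopper 2 → level 4.

Trophic level 4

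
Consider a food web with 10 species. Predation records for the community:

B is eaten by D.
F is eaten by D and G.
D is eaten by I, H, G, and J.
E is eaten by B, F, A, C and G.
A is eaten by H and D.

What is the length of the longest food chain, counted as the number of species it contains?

4 species

One longest chain: E → A → D → I.
It has 4 species and 3 links.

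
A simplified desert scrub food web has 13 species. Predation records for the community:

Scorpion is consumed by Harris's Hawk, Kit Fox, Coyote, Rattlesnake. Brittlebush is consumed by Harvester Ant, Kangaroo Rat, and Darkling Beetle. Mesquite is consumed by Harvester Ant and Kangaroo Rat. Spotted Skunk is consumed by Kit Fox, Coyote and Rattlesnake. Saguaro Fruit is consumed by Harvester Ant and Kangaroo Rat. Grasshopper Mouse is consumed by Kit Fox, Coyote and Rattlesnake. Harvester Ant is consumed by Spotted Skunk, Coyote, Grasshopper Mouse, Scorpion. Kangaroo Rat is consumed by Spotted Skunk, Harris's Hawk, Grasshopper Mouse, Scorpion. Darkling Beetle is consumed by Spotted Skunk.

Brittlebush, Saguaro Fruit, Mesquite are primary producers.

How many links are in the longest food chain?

3 links

One longest chain: Brittlebush → Harvester Ant → Scorpion → Harris's Hawk.
It has 4 species and 3 links.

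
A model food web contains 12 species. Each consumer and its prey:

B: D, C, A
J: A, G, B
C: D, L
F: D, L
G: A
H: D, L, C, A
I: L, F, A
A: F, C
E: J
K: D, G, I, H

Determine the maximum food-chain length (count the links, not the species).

One longest chain: D → F → A → G → J → E.
It has 6 species and 5 links.

5 links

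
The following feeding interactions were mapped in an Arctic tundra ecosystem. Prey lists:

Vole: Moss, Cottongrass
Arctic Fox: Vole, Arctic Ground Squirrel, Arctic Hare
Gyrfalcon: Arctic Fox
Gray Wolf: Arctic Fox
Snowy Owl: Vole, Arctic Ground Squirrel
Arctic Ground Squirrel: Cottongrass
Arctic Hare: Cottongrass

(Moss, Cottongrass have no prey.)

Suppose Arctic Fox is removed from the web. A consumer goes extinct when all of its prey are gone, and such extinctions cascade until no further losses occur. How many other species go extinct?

Remove Arctic Fox.
Round 1: Gyrfalcon (all prey gone), Gray Wolf (all prey gone) → extinct.
No further losses. Total secondary extinctions: 2.

2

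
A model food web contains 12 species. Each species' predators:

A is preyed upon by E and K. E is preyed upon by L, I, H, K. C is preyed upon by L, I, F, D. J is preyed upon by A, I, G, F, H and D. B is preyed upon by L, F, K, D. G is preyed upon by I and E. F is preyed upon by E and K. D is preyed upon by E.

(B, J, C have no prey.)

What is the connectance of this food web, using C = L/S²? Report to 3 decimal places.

The web has S = 12 species and L = 25 feeding links.
C = L / S² = 25 / 144 = 0.1736 ≈ 0.174.

C = 0.174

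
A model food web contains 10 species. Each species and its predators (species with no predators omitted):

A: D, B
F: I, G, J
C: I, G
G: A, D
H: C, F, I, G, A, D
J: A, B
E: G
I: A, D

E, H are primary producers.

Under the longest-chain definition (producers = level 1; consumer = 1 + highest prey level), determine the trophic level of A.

Trophic level 4

H is a producer → level 1.
C eats H → level 2.
I eats C (level 2); other prey at levels: H 1, F 2 → level 3.
A eats I (level 3); other prey at levels: H 1, G 3, J 3 → level 4.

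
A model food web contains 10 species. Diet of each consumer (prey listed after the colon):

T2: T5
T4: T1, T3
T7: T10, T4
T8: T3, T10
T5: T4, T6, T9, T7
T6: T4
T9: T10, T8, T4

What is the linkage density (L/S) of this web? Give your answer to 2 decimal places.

There are L = 15 links among S = 10 species.
L/S = 15/10 = 1.5000 ≈ 1.50.

L/S = 1.50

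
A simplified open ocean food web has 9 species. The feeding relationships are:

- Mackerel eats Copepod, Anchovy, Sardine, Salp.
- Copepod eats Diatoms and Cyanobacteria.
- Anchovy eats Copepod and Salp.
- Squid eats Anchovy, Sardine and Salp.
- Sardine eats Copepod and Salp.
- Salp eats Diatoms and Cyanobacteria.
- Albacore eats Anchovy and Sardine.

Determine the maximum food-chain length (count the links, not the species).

One longest chain: Diatoms → Salp → Anchovy → Mackerel.
It has 4 species and 3 links.

3 links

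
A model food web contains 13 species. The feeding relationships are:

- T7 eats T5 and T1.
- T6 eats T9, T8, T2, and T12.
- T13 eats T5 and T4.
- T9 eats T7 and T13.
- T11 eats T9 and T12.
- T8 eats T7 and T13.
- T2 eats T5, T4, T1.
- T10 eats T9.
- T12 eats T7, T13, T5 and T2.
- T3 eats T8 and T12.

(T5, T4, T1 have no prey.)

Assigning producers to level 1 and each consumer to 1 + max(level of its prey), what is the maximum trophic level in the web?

4

Producers (level 1): T5, T4, T1.
T5 → T7 → T8 → T3 gives T3 level 4.
No species has a prey at level 4, so no species reaches level 5.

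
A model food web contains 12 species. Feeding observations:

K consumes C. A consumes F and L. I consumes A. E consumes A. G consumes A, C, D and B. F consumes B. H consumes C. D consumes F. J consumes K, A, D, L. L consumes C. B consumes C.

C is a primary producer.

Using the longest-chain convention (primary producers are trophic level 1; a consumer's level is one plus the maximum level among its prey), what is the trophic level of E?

C is a producer → level 1.
B eats C → level 2.
F eats B → level 3.
A eats F (level 3); other prey at levels: L 2 → level 4.
E eats A → level 5.

Trophic level 5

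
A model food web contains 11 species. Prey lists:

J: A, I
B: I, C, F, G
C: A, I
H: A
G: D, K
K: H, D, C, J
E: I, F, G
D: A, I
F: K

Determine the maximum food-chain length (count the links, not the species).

One longest chain: A → H → K → G → E.
It has 5 species and 4 links.

4 links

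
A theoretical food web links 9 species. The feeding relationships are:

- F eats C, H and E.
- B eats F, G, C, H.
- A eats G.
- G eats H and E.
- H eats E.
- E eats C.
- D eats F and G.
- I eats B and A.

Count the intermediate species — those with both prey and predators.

Intermediate species (has both prey and predators): E, H, F, G, B, A.
Count: 6.

6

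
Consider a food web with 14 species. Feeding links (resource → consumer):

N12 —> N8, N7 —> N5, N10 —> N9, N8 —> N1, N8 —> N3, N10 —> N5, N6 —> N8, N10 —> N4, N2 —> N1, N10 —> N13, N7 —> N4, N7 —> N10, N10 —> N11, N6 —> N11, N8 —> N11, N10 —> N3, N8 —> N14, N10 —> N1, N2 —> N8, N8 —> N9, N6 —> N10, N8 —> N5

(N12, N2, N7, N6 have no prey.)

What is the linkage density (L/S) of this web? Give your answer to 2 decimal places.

L/S = 1.57

There are L = 22 links among S = 14 species.
L/S = 22/14 = 1.5714 ≈ 1.57.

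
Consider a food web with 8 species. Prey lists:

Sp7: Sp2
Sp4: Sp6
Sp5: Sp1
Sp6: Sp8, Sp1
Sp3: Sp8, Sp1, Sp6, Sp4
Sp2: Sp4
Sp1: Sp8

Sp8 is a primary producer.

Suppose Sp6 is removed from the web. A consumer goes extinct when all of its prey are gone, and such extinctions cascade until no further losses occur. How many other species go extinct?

Remove Sp6.
Round 1: Sp4 (all prey gone) → extinct.
Round 2: Sp2 (all prey gone) → extinct.
Round 3: Sp7 (all prey gone) → extinct.
No further losses. Total secondary extinctions: 3.

3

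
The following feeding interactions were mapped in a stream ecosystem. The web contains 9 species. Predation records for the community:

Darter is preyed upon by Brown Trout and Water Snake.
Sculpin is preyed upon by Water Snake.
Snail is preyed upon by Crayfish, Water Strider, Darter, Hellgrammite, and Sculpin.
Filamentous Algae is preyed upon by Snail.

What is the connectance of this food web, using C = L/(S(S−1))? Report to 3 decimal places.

The web has S = 9 species and L = 9 feeding links.
C = L / (S(S−1)) = 9 / 72 = 0.1250 ≈ 0.125.

C = 0.125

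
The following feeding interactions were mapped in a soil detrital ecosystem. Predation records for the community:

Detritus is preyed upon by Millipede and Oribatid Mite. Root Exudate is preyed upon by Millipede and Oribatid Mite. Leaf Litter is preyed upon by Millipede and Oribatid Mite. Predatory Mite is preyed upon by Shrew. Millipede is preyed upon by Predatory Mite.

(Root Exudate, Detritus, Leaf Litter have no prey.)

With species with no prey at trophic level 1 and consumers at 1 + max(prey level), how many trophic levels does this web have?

Basal resources (level 1): Root Exudate, Detritus, Leaf Litter.
Root Exudate → Millipede → Predatory Mite → Shrew gives Shrew level 4.
No species has a prey at level 4, so no species reaches level 5.

4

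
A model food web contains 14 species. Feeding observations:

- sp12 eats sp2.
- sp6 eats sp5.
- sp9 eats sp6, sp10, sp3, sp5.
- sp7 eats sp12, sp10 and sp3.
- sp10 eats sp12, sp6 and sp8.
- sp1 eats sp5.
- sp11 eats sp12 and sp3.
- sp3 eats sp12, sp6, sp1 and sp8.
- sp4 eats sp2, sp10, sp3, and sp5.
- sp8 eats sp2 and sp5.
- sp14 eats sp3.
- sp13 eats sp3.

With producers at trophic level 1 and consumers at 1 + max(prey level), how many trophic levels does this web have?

4

Producers (level 1): sp2, sp5.
sp2 → sp8 → sp3 → sp11 gives sp11 level 4.
No species has a prey at level 4, so no species reaches level 5.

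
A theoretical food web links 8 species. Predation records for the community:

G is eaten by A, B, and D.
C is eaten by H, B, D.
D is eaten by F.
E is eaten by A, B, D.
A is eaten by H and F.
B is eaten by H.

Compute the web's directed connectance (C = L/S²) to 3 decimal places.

The web has S = 8 species and L = 13 feeding links.
C = L / S² = 13 / 64 = 0.2031 ≈ 0.203.

C = 0.203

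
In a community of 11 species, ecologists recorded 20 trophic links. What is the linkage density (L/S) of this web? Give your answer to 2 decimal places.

L/S = 1.82

There are L = 20 links among S = 11 species.
L/S = 20/11 = 1.8182 ≈ 1.82.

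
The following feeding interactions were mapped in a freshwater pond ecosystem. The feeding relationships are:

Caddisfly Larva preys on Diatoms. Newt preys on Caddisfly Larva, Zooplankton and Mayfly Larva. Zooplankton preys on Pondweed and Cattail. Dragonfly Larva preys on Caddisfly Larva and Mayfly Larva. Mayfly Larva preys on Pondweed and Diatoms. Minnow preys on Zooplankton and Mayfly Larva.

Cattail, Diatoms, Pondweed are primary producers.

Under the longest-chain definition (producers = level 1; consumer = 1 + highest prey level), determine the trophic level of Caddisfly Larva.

Trophic level 2

Diatoms is a producer → level 1.
Caddisfly Larva eats Diatoms → level 2.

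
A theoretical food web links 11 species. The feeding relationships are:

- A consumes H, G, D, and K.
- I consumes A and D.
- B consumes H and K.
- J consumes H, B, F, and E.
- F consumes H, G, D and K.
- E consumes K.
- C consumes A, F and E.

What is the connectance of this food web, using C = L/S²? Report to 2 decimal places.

C = 0.17

The web has S = 11 species and L = 20 feeding links.
C = L / S² = 20 / 121 = 0.1653 ≈ 0.17.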